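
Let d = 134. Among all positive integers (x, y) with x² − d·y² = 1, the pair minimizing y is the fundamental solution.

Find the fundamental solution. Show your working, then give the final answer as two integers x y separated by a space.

√134 → a₀=11, period (1,1,2,1,3,…,1,1,22); ℓ=14 even so k=13
i=0: a=11 ⇒ p=11, q=1
i=1: a=1 ⇒ p=12, q=1
i=2: a=1 ⇒ p=23, q=2
i=3: a=2 ⇒ p=58, q=5
i=4: a=1 ⇒ p=81, q=7
i=5: a=3 ⇒ p=301, q=26
…
i=7: a=10 ⇒ p=4121, q=356
…
i=9: a=3 ⇒ p=17630, q=1523
…
i=11: a=2 ⇒ p=61896, q=5347
i=12: a=1 ⇒ p=84029, q=7259
i=13: a=1 ⇒ p=145925, q=12606
→ (145925, 12606).  Check: 145925²=21294105625, 134·12606²=21294105624, difference 1.

145925 12606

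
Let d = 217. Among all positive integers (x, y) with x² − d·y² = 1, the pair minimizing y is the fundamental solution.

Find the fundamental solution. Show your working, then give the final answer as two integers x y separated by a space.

[14; 1,2,1,2,1,…,2,1,28] for √217; ℓ=16 ⇒ convergent index 15
k=0  a_k=14  p_k/q_k = 14/1
…
k=2  a_k=2  p_k/q_k = 44/3
k=3  a_k=1  p_k/q_k = 59/4
…
k=6  a_k=1  p_k/q_k = 383/26
k=7  a_k=9  p_k/q_k = 3668/249
k=8  a_k=4  p_k/q_k = 15055/1022
…
k=12  a_k=2  p_k/q_k = 740980/50301
…
k=14  a_k=2  p_k/q_k = 2809702/190735
k=15  a_k=1  p_k/q_k = 3844063/260952
→ (3844063, 260952).  Check: 3844063²=14776820347969, 217·260952²=14776820347968, difference 1.

3844063 260952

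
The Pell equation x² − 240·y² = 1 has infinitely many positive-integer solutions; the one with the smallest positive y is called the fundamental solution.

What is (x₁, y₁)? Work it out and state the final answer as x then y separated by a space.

√240 = [15; 2,30, …], period ℓ=2 (even) → k=1
a_0=15:  p_0=15·1+0=15,  q_0=15·0+1=1
a_1=2:  p_1=2·15+1=31,  q_1=2·1+0=2
(x₁, y₁) = (31, 2);  31² − 240·2² = 1 ✓

31 2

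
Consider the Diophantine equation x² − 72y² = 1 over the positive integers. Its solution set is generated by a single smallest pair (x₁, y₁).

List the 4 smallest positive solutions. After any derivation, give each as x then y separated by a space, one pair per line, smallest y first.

17 2
577 68
19601 2310
665857 78472

√72 = [8; 2,16, …], period ℓ=2 (even) → k=1
step 0: (8, 1)  from 8·(1,0) + (0,1)
step 1: (17, 2)  from 2·(8,1) + (1,0)
→ (17, 2).  Check: 17²=289, 72·2²=288, difference 1.
k=2:  x_2 = 17·17+72·2·2 = 577,  y_2 = 17·2+2·17 = 68
k=3:  x_3 = 17·577+72·2·68 = 19601,  y_3 = 17·68+2·577 = 2310
k=4:  x_4 = 17·19601+72·2·2310 = 665857,  y_4 = 17·2310+2·19601 = 78472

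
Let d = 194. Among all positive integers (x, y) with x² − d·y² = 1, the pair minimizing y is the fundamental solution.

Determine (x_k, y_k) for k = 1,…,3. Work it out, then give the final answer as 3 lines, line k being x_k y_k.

195 14
76049 5460
29658915 2129386

√194 → a₀=13, period (1,12,1,26); ℓ=4 even so k=3
k=0  a_k=13  p_k/q_k = 13/1
k=1  a_k=1  p_k/q_k = 14/1
k=2  a_k=12  p_k/q_k = 181/13
k=3  a_k=1  p_k/q_k = 195/14
fundamental: x₁=195, y₁=14  (since 38025 − 194·196 = 1)
(195+14√194)^2 = 76049 + 5460√194
(195+14√194)^3 = 29658915 + 2129386√194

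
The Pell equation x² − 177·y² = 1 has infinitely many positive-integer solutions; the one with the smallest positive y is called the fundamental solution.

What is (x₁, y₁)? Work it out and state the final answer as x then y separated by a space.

62423 4692

d=177: √d = [13; 3,3,2,8,2,3,3,26] (ℓ=8, even), read p_7/q_7
k=0  a_k=13  p_k/q_k = 13/1
k=1  a_k=3  p_k/q_k = 40/3
…
k=3  a_k=2  p_k/q_k = 306/23
k=4  a_k=8  p_k/q_k = 2581/194
…
k=6  a_k=3  p_k/q_k = 18985/1427
k=7  a_k=3  p_k/q_k = 62423/4692
fundamental: x₁=62423, y₁=4692  (since 3896630929 − 177·22014864 = 1)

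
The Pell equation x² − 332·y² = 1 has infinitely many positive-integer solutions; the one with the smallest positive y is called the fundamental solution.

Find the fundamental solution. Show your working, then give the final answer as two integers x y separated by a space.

√332 → a₀=18, period (4,1,1,8,1,1,4,36); ℓ=8 even so k=7
k=0  a_k=18  p_k/q_k = 18/1
…
k=2  a_k=1  p_k/q_k = 91/5
k=3  a_k=1  p_k/q_k = 164/9
k=4  a_k=8  p_k/q_k = 1403/77
k=5  a_k=1  p_k/q_k = 1567/86
k=6  a_k=1  p_k/q_k = 2970/163
k=7  a_k=4  p_k/q_k = 13447/738
fundamental: x₁=13447, y₁=738  (since 180821809 − 332·544644 = 1)

13447 738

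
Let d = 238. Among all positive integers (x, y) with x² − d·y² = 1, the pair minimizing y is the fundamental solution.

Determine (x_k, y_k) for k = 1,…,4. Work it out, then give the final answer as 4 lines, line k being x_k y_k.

√238 = [15; 2,2,1,14,1,2,2,30, …], period ℓ=8 (even) → k=7
i=0: a=15 ⇒ p=15, q=1
i=1: a=2 ⇒ p=31, q=2
…
i=5: a=1 ⇒ p=1697, q=110
i=6: a=2 ⇒ p=4983, q=323
i=7: a=2 ⇒ p=11663, q=756
fundamental: x₁=11663, y₁=756  (since 136025569 − 238·571536 = 1)
(x_2, y_2) = (11663·11663 + 238·756·756, 11663·756 + 756·11663) = (272051137, 17634456)
(x_3, y_3) = (11663·272051137 + 238·756·17634456, 11663·17634456 + 756·272051137) = (6345864809999, 411341319900)
(x_4, y_4) = (11663·6345864809999 + 238·756·411341319900, 11663·411341319900 + 756·6345864809999) = (148023642285985537, 9594947610352944)

11663 756
272051137 17634456
6345864809999 411341319900
148023642285985537 9594947610352944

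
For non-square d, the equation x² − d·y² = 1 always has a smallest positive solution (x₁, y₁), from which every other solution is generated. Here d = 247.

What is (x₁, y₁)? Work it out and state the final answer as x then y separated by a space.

85292 5427

[15; 1,2,1,1,9,1,9,1,1,2,1,30] for √247; ℓ=12 ⇒ convergent index 11
step 0: (15, 1)  from 15·(1,0) + (0,1)
step 1: (16, 1)  from 1·(15,1) + (1,0)
…
step 7: (11520, 733)  from 9·(1163,74) + (1053,67)
step 8: (12683, 807)  from 1·(11520,733) + (1163,74)
…
step 10: (61089, 3887)  from 2·(24203,1540) + (12683,807)
step 11: (85292, 5427)  from 1·(61089,3887) + (24203,1540)
fundamental: x₁=85292, y₁=5427  (since 7274725264 − 247·29452329 = 1)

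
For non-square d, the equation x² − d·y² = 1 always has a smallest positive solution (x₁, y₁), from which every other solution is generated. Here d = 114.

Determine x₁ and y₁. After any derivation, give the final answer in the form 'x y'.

1025 96

d=114: √d = [10; 1,2,10,2,1,20] (ℓ=6, even), read p_5/q_5
k=0  a_k=10  p_k/q_k = 10/1
…
k=4  a_k=2  p_k/q_k = 694/65
k=5  a_k=1  p_k/q_k = 1025/96
(x₁, y₁) = (1025, 96);  1025² − 114·96² = 1 ✓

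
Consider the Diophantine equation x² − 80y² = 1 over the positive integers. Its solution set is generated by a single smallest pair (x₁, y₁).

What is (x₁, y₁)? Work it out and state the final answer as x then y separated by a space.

√80 = [8; 1,16, …], period ℓ=2 (even) → k=1
step 0: (8, 1)  from 8·(1,0) + (0,1)
step 1: (9, 1)  from 1·(8,1) + (1,0)
fundamental: x₁=9, y₁=1  (since 81 − 80·1 = 1)

9 1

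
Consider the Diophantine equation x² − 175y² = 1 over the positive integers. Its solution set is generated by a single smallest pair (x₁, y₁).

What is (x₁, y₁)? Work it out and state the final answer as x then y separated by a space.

[13; 4,2,1,2,4,26] for √175; ℓ=6 ⇒ convergent index 5
step 0: (13, 1)  from 13·(1,0) + (0,1)
step 1: (53, 4)  from 4·(13,1) + (1,0)
…
step 3: (172, 13)  from 1·(119,9) + (53,4)
step 4: (463, 35)  from 2·(172,13) + (119,9)
step 5: (2024, 153)  from 4·(463,35) + (172,13)
fundamental: x₁=2024, y₁=153  (since 4096576 − 175·23409 = 1)

2024 153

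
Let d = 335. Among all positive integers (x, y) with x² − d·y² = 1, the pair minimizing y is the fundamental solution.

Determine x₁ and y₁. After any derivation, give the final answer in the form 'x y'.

604 33

[18; 3,3,3,36] for √335; ℓ=4 ⇒ convergent index 3
i=0: a=18 ⇒ p=18, q=1
i=1: a=3 ⇒ p=55, q=3
i=2: a=3 ⇒ p=183, q=10
i=3: a=3 ⇒ p=604, q=33
→ (604, 33).  Check: 604²=364816, 335·33²=364815, difference 1.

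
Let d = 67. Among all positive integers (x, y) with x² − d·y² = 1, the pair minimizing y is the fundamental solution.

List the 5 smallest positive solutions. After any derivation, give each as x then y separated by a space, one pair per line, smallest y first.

48842 5967
4771081927 582880428
466058366908226 56938091722785
45526445508292066657 5561940551265649512
4447205302565943872414162 543312600752895615207423

d=67: √d = [8; 5,2,1,1,7,1,1,2,5,16] (ℓ=10, even), read p_9/q_9
step 0: (8, 1)  from 8·(1,0) + (0,1)
…
step 2: (90, 11)  from 2·(41,5) + (8,1)
step 3: (131, 16)  from 1·(90,11) + (41,5)
…
step 5: (1678, 205)  from 7·(221,27) + (131,16)
step 6: (1899, 232)  from 1·(1678,205) + (221,27)
step 7: (3577, 437)  from 1·(1899,232) + (1678,205)
step 8: (9053, 1106)  from 2·(3577,437) + (1899,232)
step 9: (48842, 5967)  from 5·(9053,1106) + (3577,437)
→ (48842, 5967).  Check: 48842²=2385540964, 67·5967²=2385540963, difference 1.
(x_2, y_2) = (48842·48842 + 67·5967·5967, 48842·5967 + 5967·48842) = (4771081927, 582880428)
(x_3, y_3) = (48842·4771081927 + 67·5967·582880428, 48842·582880428 + 5967·4771081927) = (466058366908226, 56938091722785)
(x_4, y_4) = (48842·466058366908226 + 67·5967·56938091722785, 48842·56938091722785 + 5967·466058366908226) = (45526445508292066657, 5561940551265649512)
(x_5, y_5) = (48842·45526445508292066657 + 67·5967·5561940551265649512, 48842·5561940551265649512 + 5967·45526445508292066657) = (4447205302565943872414162, 543312600752895615207423)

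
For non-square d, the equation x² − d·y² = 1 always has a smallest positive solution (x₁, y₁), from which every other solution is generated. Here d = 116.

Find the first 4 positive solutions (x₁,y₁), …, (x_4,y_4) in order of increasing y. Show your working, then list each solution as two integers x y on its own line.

9801 910
192119201 17837820
3765920568201 349656946730
73819574785756801 6853975451963640

d=116: √d = [10; 1,3,2,1,4,1,2,3,1,20] (ℓ=10, even), read p_9/q_9
i=0: a=10 ⇒ p=10, q=1
i=1: a=1 ⇒ p=11, q=1
i=2: a=3 ⇒ p=43, q=4
i=3: a=2 ⇒ p=97, q=9
i=4: a=1 ⇒ p=140, q=13
i=5: a=4 ⇒ p=657, q=61
i=6: a=1 ⇒ p=797, q=74
i=7: a=2 ⇒ p=2251, q=209
i=8: a=3 ⇒ p=7550, q=701
i=9: a=1 ⇒ p=9801, q=910
(x₁, y₁) = (9801, 910);  9801² − 116·910² = 1 ✓
(9801+910√116)^2 = 192119201 + 17837820√116
(9801+910√116)^3 = 3765920568201 + 349656946730√116
(9801+910√116)^4 = 73819574785756801 + 6853975451963640√116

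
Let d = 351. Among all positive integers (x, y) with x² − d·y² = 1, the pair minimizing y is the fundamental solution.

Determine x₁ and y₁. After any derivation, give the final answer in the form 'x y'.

d=351: √d = [18; 1,2,1,3,2,2,2,3,1,2,1,36] (ℓ=12, even), read p_11/q_11
k=0  a_k=18  p_k/q_k = 18/1
…
k=3  a_k=1  p_k/q_k = 75/4
k=4  a_k=3  p_k/q_k = 281/15
k=5  a_k=2  p_k/q_k = 637/34
…
k=7  a_k=2  p_k/q_k = 3747/200
k=8  a_k=3  p_k/q_k = 12796/683
k=9  a_k=1  p_k/q_k = 16543/883
k=10  a_k=2  p_k/q_k = 45882/2449
k=11  a_k=1  p_k/q_k = 62425/3332
→ (62425, 3332).  Check: 62425²=3896880625, 351·3332²=3896880624, difference 1.

62425 3332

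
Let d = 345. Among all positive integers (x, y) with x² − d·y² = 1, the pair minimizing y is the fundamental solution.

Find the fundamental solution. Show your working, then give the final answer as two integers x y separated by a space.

d=345: √d = [18; 1,1,2,1,6,1,2,1,1,36] (ℓ=10, even), read p_9/q_9
k=0  a_k=18  p_k/q_k = 18/1
…
k=3  a_k=2  p_k/q_k = 93/5
k=4  a_k=1  p_k/q_k = 130/7
k=5  a_k=6  p_k/q_k = 873/47
k=6  a_k=1  p_k/q_k = 1003/54
k=7  a_k=2  p_k/q_k = 2879/155
k=8  a_k=1  p_k/q_k = 3882/209
k=9  a_k=1  p_k/q_k = 6761/364
→ (6761, 364).  Check: 6761²=45711121, 345·364²=45711120, difference 1.

6761 364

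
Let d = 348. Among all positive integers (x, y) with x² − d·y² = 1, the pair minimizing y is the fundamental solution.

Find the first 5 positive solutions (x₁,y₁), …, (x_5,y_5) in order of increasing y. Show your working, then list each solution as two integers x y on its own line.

1567 84
4910977 263256
15391000351 825044220
48235390189057 2585688322224
151169697461504287 8103546376805796

√348 = [18; 1,1,1,8,1,1,1,36, …], period ℓ=8 (even) → k=7
i=0: a=18 ⇒ p=18, q=1
i=1: a=1 ⇒ p=19, q=1
…
i=6: a=1 ⇒ p=1026, q=55
i=7: a=1 ⇒ p=1567, q=84
→ (1567, 84).  Check: 1567²=2455489, 348·84²=2455488, difference 1.
(x_2, y_2) = (1567·1567 + 348·84·84, 1567·84 + 84·1567) = (4910977, 263256)
(x_3, y_3) = (1567·4910977 + 348·84·263256, 1567·263256 + 84·4910977) = (15391000351, 825044220)
(x_4, y_4) = (1567·15391000351 + 348·84·825044220, 1567·825044220 + 84·15391000351) = (48235390189057, 2585688322224)
(x_5, y_5) = (1567·48235390189057 + 348·84·2585688322224, 1567·2585688322224 + 84·48235390189057) = (151169697461504287, 8103546376805796)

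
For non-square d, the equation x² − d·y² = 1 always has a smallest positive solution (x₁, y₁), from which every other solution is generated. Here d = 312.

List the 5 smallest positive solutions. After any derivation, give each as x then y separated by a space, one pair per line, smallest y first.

[17; 1,1,1,34] for √312; ℓ=4 ⇒ convergent index 3
a_0=17:  p_0=17·1+0=17,  q_0=17·0+1=1
…
a_2=1:  p_2=1·18+17=35,  q_2=1·1+1=2
a_3=1:  p_3=1·35+18=53,  q_3=1·2+1=3
→ (53, 3).  Check: 53²=2809, 312·3²=2808, difference 1.
k=2:  x_2 = 53·53+312·3·3 = 5617,  y_2 = 53·3+3·53 = 318
k=3:  x_3 = 53·5617+312·3·318 = 595349,  y_3 = 53·318+3·5617 = 33705
k=4:  x_4 = 53·595349+312·3·33705 = 63101377,  y_4 = 53·33705+3·595349 = 3572412
k=5:  x_5 = 53·63101377+312·3·3572412 = 6688150613,  y_5 = 53·3572412+3·63101377 = 378641967

53 3
5617 318
595349 33705
63101377 3572412
6688150613 378641967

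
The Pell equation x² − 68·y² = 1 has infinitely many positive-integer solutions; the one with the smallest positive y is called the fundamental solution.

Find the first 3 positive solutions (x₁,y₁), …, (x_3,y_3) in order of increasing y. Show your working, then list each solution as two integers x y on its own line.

33 4
2177 264
143649 17420

√68 = [8; 4,16, …], period ℓ=2 (even) → k=1
k=0  a_k=8  p_k/q_k = 8/1
k=1  a_k=4  p_k/q_k = 33/4
→ (33, 4).  Check: 33²=1089, 68·4²=1088, difference 1.
k=2:  x_2 = 33·33+68·4·4 = 2177,  y_2 = 33·4+4·33 = 264
k=3:  x_3 = 33·2177+68·4·264 = 143649,  y_3 = 33·264+4·2177 = 17420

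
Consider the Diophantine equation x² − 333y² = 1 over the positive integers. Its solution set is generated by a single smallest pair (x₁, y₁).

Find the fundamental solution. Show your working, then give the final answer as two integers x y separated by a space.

73 4

√333 → a₀=18, period (4,36); ℓ=2 even so k=1
i=0: a=18 ⇒ p=18, q=1
i=1: a=4 ⇒ p=73, q=4
(x₁, y₁) = (73, 4);  73² − 333·4² = 1 ✓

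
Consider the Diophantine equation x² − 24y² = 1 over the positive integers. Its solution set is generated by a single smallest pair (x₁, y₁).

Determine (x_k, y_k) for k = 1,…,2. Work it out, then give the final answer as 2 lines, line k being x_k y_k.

d=24: √d = [4; 1,8] (ℓ=2, even), read p_1/q_1
i=0: a=4 ⇒ p=4, q=1
i=1: a=1 ⇒ p=5, q=1
fundamental: x₁=5, y₁=1  (since 25 − 24·1 = 1)
(5+1√24)^2 = 49 + 10√24

5 1
49 10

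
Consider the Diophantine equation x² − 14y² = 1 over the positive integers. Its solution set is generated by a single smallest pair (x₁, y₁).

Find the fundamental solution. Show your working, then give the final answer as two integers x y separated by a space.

15 4

[3; 1,2,1,6] for √14; ℓ=4 ⇒ convergent index 3
i=0: a=3 ⇒ p=3, q=1
…
i=2: a=2 ⇒ p=11, q=3
i=3: a=1 ⇒ p=15, q=4
fundamental: x₁=15, y₁=4  (since 225 − 14·16 = 1)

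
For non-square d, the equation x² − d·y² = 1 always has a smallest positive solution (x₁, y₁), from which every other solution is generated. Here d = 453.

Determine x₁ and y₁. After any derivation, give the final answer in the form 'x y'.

√453 = [21; 3,1,1,10,14,10,1,1,3,42, …], period ℓ=10 (even) → k=9
a_0=21:  p_0=21·1+0=21,  q_0=21·0+1=1
a_1=3:  p_1=3·21+1=64,  q_1=3·1+0=3
…
a_6=10:  p_6=10·22199+1575=223565,  q_6=10·1043+74=10504
…
a_8=1:  p_8=1·245764+223565=469329,  q_8=1·11547+10504=22051
a_9=3:  p_9=3·469329+245764=1653751,  q_9=3·22051+11547=77700
fundamental: x₁=1653751, y₁=77700  (since 2734892370001 − 453·6037290000 = 1)

1653751 77700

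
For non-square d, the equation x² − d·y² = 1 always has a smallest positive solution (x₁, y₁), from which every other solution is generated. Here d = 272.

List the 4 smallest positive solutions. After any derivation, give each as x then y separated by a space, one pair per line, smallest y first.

√272 = [16; 2,32, …], period ℓ=2 (even) → k=1
k=0  a_k=16  p_k/q_k = 16/1
k=1  a_k=2  p_k/q_k = 33/2
(x₁, y₁) = (33, 2);  33² − 272·2² = 1 ✓
(x_2, y_2) = (33·33 + 272·2·2, 33·2 + 2·33) = (2177, 132)
(x_3, y_3) = (33·2177 + 272·2·132, 33·132 + 2·2177) = (143649, 8710)
(x_4, y_4) = (33·143649 + 272·2·8710, 33·8710 + 2·143649) = (9478657, 574728)

33 2
2177 132
143649 8710
9478657 574728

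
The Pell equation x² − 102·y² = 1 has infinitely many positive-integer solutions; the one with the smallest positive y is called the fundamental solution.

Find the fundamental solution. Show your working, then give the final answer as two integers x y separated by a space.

101 10

√102 → a₀=10, period (10,20); ℓ=2 even so k=1
a_0=10:  p_0=10·1+0=10,  q_0=10·0+1=1
a_1=10:  p_1=10·10+1=101,  q_1=10·1+0=10
fundamental: x₁=101, y₁=10  (since 10201 − 102·100 = 1)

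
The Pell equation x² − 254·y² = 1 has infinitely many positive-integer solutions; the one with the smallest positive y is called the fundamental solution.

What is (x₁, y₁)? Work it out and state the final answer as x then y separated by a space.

255 16

d=254: √d = [15; 1,14,1,30] (ℓ=4, even), read p_3/q_3
k=0  a_k=15  p_k/q_k = 15/1
…
k=2  a_k=14  p_k/q_k = 239/15
k=3  a_k=1  p_k/q_k = 255/16
fundamental: x₁=255, y₁=16  (since 65025 − 254·256 = 1)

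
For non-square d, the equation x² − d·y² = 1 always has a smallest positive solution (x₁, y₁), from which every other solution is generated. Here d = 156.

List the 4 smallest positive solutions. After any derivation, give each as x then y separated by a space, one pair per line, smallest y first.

√156 = [12; 2,24, …], period ℓ=2 (even) → k=1
k=0  a_k=12  p_k/q_k = 12/1
k=1  a_k=2  p_k/q_k = 25/2
(x₁, y₁) = (25, 2);  25² − 156·2² = 1 ✓
(25+2√156)^2 = 1249 + 100√156
(25+2√156)^3 = 62425 + 4998√156
(25+2√156)^4 = 3120001 + 249800√156

25 2
1249 100
62425 4998
3120001 249800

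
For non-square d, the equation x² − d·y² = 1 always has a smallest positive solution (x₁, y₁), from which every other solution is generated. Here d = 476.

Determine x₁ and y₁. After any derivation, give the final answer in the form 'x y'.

[21; 1,4,2,10,2,4,1,42] for √476; ℓ=8 ⇒ convergent index 7
k=0  a_k=21  p_k/q_k = 21/1
…
k=3  a_k=2  p_k/q_k = 240/11
…
k=5  a_k=2  p_k/q_k = 5258/241
k=6  a_k=4  p_k/q_k = 23541/1079
k=7  a_k=1  p_k/q_k = 28799/1320
→ (28799, 1320).  Check: 28799²=829382401, 476·1320²=829382400, difference 1.

28799 1320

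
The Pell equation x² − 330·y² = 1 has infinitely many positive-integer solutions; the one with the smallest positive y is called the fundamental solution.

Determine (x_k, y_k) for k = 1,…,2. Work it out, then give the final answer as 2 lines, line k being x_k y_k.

109 6
23761 1308

√330 = [18; 6,36, …], period ℓ=2 (even) → k=1
i=0: a=18 ⇒ p=18, q=1
i=1: a=6 ⇒ p=109, q=6
fundamental: x₁=109, y₁=6  (since 11881 − 330·36 = 1)
n=2: (109,6)∘(109,6) = (109·109+330·6·6, 109·6+6·109) = (23761,1308)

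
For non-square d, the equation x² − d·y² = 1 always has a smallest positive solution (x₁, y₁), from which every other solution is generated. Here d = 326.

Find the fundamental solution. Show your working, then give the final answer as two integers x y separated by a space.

√326 → a₀=18, period (18,36); ℓ=2 even so k=1
k=0  a_k=18  p_k/q_k = 18/1
k=1  a_k=18  p_k/q_k = 325/18
(x₁, y₁) = (325, 18);  325² − 326·18² = 1 ✓

325 18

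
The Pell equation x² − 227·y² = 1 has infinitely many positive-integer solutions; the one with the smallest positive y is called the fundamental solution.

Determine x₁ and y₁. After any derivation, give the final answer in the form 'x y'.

[15; 15,30] for √227; ℓ=2 ⇒ convergent index 1
k=0  a_k=15  p_k/q_k = 15/1
k=1  a_k=15  p_k/q_k = 226/15
fundamental: x₁=226, y₁=15  (since 51076 − 227·225 = 1)

226 15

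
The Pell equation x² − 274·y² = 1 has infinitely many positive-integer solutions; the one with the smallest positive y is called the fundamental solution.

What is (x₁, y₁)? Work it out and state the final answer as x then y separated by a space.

d=274: √d = [16; 1,1,4,4,1,1,32] (ℓ=7, odd), read p_13/q_13
i=0: a=16 ⇒ p=16, q=1
…
i=2: a=1 ⇒ p=33, q=2
…
i=4: a=4 ⇒ p=629, q=38
…
i=6: a=1 ⇒ p=1407, q=85
…
i=11: a=4 ⇒ p=1770023, q=106931
i=12: a=1 ⇒ p=2189276, q=132259
i=13: a=1 ⇒ p=3959299, q=239190
(x₁, y₁) = (3959299, 239190);  3959299² − 274·239190² = 1 ✓

3959299 239190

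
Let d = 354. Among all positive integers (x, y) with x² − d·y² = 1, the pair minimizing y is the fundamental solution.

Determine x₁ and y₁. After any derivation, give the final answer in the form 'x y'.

258065 13716

√354 → a₀=18, period (1,4,2,2,18,2,2,4,1,36); ℓ=10 even so k=9
k=0  a_k=18  p_k/q_k = 18/1
k=1  a_k=1  p_k/q_k = 19/1
…
k=3  a_k=2  p_k/q_k = 207/11
k=4  a_k=2  p_k/q_k = 508/27
k=5  a_k=18  p_k/q_k = 9351/497
…
k=7  a_k=2  p_k/q_k = 47771/2539
k=8  a_k=4  p_k/q_k = 210294/11177
k=9  a_k=1  p_k/q_k = 258065/13716
fundamental: x₁=258065, y₁=13716  (since 66597544225 − 354·188128656 = 1)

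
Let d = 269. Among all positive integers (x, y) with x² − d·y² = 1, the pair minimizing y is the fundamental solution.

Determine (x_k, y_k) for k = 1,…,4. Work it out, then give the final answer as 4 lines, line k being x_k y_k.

√269 → a₀=16, period (2,2,32); ℓ=3 odd so k=5
i=0: a=16 ⇒ p=16, q=1
…
i=2: a=2 ⇒ p=82, q=5
…
i=4: a=2 ⇒ p=5396, q=329
i=5: a=2 ⇒ p=13449, q=820
fundamental: x₁=13449, y₁=820  (since 180875601 − 269·672400 = 1)
(13449+820√269)^2 = 361751201 + 22056360√269
(13449+820√269)^3 = 9730383791049 + 593271970460√269
(13449+820√269)^4 = 261727862849884801 + 15957829439376720√269

13449 820
361751201 22056360
9730383791049 593271970460
261727862849884801 15957829439376720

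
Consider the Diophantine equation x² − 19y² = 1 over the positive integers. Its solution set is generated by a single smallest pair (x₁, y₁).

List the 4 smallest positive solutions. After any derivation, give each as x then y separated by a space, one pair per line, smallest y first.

170 39
57799 13260
19651490 4508361
6681448801 1532829480

√19 = [4; 2,1,3,1,2,8, …], period ℓ=6 (even) → k=5
a_0=4:  p_0=4·1+0=4,  q_0=4·0+1=1
a_1=2:  p_1=2·4+1=9,  q_1=2·1+0=2
…
a_4=1:  p_4=1·48+13=61,  q_4=1·11+3=14
a_5=2:  p_5=2·61+48=170,  q_5=2·14+11=39
→ (170, 39).  Check: 170²=28900, 19·39²=28899, difference 1.
(170+39√19)^2 = 57799 + 13260√19
(170+39√19)^3 = 19651490 + 4508361√19
(170+39√19)^4 = 6681448801 + 1532829480√19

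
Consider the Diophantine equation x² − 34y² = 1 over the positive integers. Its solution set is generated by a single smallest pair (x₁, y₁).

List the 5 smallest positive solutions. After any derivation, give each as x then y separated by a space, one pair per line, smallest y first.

35 6
2449 420
171395 29394
11995201 2057160
839492675 143971806

√34 → a₀=5, period (1,4,1,10); ℓ=4 even so k=3
a_0=5:  p_0=5·1+0=5,  q_0=5·0+1=1
a_1=1:  p_1=1·5+1=6,  q_1=1·1+0=1
a_2=4:  p_2=4·6+5=29,  q_2=4·1+1=5
a_3=1:  p_3=1·29+6=35,  q_3=1·5+1=6
(x₁, y₁) = (35, 6);  35² − 34·6² = 1 ✓
n=2: (35,6)∘(35,6) = (35·35+34·6·6, 35·6+6·35) = (2449,420)
n=3: (2449,420)∘(35,6) = (35·2449+34·6·420, 35·420+6·2449) = (171395,29394)
n=4: (171395,29394)∘(35,6) = (35·171395+34·6·29394, 35·29394+6·171395) = (11995201,2057160)
n=5: (11995201,2057160)∘(35,6) = (35·11995201+34·6·2057160, 35·2057160+6·11995201) = (839492675,143971806)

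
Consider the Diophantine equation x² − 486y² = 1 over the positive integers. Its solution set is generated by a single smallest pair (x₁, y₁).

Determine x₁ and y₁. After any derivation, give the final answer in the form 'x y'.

√486 → a₀=22, period (22,44); ℓ=2 even so k=1
step 0: (22, 1)  from 22·(1,0) + (0,1)
step 1: (485, 22)  from 22·(22,1) + (1,0)
(x₁, y₁) = (485, 22);  485² − 486·22² = 1 ✓

485 22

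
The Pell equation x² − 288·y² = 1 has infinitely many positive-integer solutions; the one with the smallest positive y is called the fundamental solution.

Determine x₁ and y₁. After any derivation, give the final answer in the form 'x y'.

17 1

[16; 1,32] for √288; ℓ=2 ⇒ convergent index 1
step 0: (16, 1)  from 16·(1,0) + (0,1)
step 1: (17, 1)  from 1·(16,1) + (1,0)
(x₁, y₁) = (17, 1);  17² − 288·1² = 1 ✓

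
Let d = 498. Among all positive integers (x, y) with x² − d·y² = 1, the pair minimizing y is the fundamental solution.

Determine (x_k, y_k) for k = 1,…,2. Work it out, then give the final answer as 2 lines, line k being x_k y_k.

179777 8056
64639539457 2896567024

√498 → a₀=22, period (3,6,22,6,3,44); ℓ=6 even so k=5
a_0=22:  p_0=22·1+0=22,  q_0=22·0+1=1
a_1=3:  p_1=3·22+1=67,  q_1=3·1+0=3
a_2=6:  p_2=6·67+22=424,  q_2=6·3+1=19
…
a_4=6:  p_4=6·9395+424=56794,  q_4=6·421+19=2545
a_5=3:  p_5=3·56794+9395=179777,  q_5=3·2545+421=8056
→ (179777, 8056).  Check: 179777²=32319769729, 498·8056²=32319769728, difference 1.
(x_2, y_2) = (179777·179777 + 498·8056·8056, 179777·8056 + 8056·179777) = (64639539457, 2896567024)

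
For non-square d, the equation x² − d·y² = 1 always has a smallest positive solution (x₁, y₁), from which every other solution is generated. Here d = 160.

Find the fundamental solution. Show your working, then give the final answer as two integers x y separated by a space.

721 57

√160 → a₀=12, period (1,1,1,5,1,1,1,24); ℓ=8 even so k=7
i=0: a=12 ⇒ p=12, q=1
…
i=2: a=1 ⇒ p=25, q=2
…
i=4: a=5 ⇒ p=215, q=17
…
i=6: a=1 ⇒ p=468, q=37
i=7: a=1 ⇒ p=721, q=57
fundamental: x₁=721, y₁=57  (since 519841 − 160·3249 = 1)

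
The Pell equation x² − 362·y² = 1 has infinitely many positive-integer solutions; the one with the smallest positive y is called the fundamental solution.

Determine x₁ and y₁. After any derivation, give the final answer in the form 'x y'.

723 38

√362 → a₀=19, period (38); ℓ=1 odd so k=1
i=0: a=19 ⇒ p=19, q=1
i=1: a=38 ⇒ p=723, q=38
(x₁, y₁) = (723, 38);  723² − 362·38² = 1 ✓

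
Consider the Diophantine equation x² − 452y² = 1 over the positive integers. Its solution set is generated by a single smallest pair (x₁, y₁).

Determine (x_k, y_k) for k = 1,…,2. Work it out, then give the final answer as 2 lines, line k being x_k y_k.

1204353 56648
2900932297217 136448377488

√452 → a₀=21, period (3,1,5,3,10,3,5,1,3,42); ℓ=10 even so k=9
a_0=21:  p_0=21·1+0=21,  q_0=21·0+1=1
…
a_2=1:  p_2=1·64+21=85,  q_2=1·3+1=4
a_3=5:  p_3=5·85+64=489,  q_3=5·4+3=23
a_4=3:  p_4=3·489+85=1552,  q_4=3·23+4=73
a_5=10:  p_5=10·1552+489=16009,  q_5=10·73+23=753
…
a_7=5:  p_7=5·49579+16009=263904,  q_7=5·2332+753=12413
a_8=1:  p_8=1·263904+49579=313483,  q_8=1·12413+2332=14745
a_9=3:  p_9=3·313483+263904=1204353,  q_9=3·14745+12413=56648
(x₁, y₁) = (1204353, 56648);  1204353² − 452·56648² = 1 ✓
n=2: (1204353,56648)∘(1204353,56648) = (1204353·1204353+452·56648·56648, 1204353·56648+56648·1204353) = (2900932297217,136448377488)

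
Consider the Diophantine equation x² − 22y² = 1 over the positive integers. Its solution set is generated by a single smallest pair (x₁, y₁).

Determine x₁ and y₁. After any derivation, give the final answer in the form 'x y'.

√22 → a₀=4, period (1,2,4,2,1,8); ℓ=6 even so k=5
i=0: a=4 ⇒ p=4, q=1
…
i=2: a=2 ⇒ p=14, q=3
i=3: a=4 ⇒ p=61, q=13
i=4: a=2 ⇒ p=136, q=29
i=5: a=1 ⇒ p=197, q=42
fundamental: x₁=197, y₁=42  (since 38809 − 22·1764 = 1)

197 42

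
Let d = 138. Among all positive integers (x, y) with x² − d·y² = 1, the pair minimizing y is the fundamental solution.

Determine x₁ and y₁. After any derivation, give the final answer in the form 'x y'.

47 4

√138 → a₀=11, period (1,2,1,22); ℓ=4 even so k=3
a_0=11:  p_0=11·1+0=11,  q_0=11·0+1=1
…
a_2=2:  p_2=2·12+11=35,  q_2=2·1+1=3
a_3=1:  p_3=1·35+12=47,  q_3=1·3+1=4
(x₁, y₁) = (47, 4);  47² − 138·4² = 1 ✓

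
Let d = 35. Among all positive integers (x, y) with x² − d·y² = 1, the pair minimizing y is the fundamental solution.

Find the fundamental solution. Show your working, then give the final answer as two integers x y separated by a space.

√35 → a₀=5, period (1,10); ℓ=2 even so k=1
step 0: (5, 1)  from 5·(1,0) + (0,1)
step 1: (6, 1)  from 1·(5,1) + (1,0)
→ (6, 1).  Check: 6²=36, 35·1²=35, difference 1.

6 1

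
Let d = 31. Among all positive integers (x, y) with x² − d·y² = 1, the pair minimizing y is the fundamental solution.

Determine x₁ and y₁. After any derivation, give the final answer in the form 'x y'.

1520 273

d=31: √d = [5; 1,1,3,5,3,1,1,10] (ℓ=8, even), read p_7/q_7
k=0  a_k=5  p_k/q_k = 5/1
…
k=2  a_k=1  p_k/q_k = 11/2
…
k=4  a_k=5  p_k/q_k = 206/37
k=5  a_k=3  p_k/q_k = 657/118
k=6  a_k=1  p_k/q_k = 863/155
k=7  a_k=1  p_k/q_k = 1520/273
fundamental: x₁=1520, y₁=273  (since 2310400 − 31·74529 = 1)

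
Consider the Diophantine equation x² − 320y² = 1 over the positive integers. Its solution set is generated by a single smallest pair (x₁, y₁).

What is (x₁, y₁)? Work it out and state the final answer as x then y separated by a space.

161 9

√320 → a₀=17, period (1,7,1,34); ℓ=4 even so k=3
k=0  a_k=17  p_k/q_k = 17/1
k=1  a_k=1  p_k/q_k = 18/1
k=2  a_k=7  p_k/q_k = 143/8
k=3  a_k=1  p_k/q_k = 161/9
→ (161, 9).  Check: 161²=25921, 320·9²=25920, difference 1.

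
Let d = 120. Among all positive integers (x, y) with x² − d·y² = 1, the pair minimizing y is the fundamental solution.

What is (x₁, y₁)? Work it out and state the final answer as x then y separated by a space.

11 1

[10; 1,20] for √120; ℓ=2 ⇒ convergent index 1
a_0=10:  p_0=10·1+0=10,  q_0=10·0+1=1
a_1=1:  p_1=1·10+1=11,  q_1=1·1+0=1
(x₁, y₁) = (11, 1);  11² − 120·1² = 1 ✓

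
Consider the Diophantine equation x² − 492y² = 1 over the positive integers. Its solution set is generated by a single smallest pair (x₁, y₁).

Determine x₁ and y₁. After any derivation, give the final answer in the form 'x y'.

√492 = [22; 5,1,1,10,1,1,5,44, …], period ℓ=8 (even) → k=7
a_0=22:  p_0=22·1+0=22,  q_0=22·0+1=1
…
a_6=1:  p_6=1·2817+2573=5390,  q_6=1·127+116=243
a_7=5:  p_7=5·5390+2817=29767,  q_7=5·243+127=1342
fundamental: x₁=29767, y₁=1342  (since 886074289 − 492·1800964 = 1)

29767 1342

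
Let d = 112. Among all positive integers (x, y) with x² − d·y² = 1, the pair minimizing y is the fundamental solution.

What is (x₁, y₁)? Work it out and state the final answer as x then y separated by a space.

d=112: √d = [10; 1,1,2,1,1,20] (ℓ=6, even), read p_5/q_5
i=0: a=10 ⇒ p=10, q=1
i=1: a=1 ⇒ p=11, q=1
i=2: a=1 ⇒ p=21, q=2
i=3: a=2 ⇒ p=53, q=5
i=4: a=1 ⇒ p=74, q=7
i=5: a=1 ⇒ p=127, q=12
(x₁, y₁) = (127, 12);  127² − 112·12² = 1 ✓

127 12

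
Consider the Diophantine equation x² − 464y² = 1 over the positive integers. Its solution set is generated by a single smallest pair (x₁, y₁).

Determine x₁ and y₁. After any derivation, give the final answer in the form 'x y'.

9801 455

√464 → a₀=21, period (1,1,5,1,1,1,5,1,1,42); ℓ=10 even so k=9
i=0: a=21 ⇒ p=21, q=1
i=1: a=1 ⇒ p=22, q=1
…
i=4: a=1 ⇒ p=280, q=13
i=5: a=1 ⇒ p=517, q=24
i=6: a=1 ⇒ p=797, q=37
i=7: a=5 ⇒ p=4502, q=209
i=8: a=1 ⇒ p=5299, q=246
i=9: a=1 ⇒ p=9801, q=455
(x₁, y₁) = (9801, 455);  9801² − 464·455² = 1 ✓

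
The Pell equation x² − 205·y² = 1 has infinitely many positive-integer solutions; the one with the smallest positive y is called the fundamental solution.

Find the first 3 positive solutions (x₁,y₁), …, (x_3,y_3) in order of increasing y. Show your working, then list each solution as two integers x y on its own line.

√205 → a₀=14, period (3,6,1,4,1,6,3,28); ℓ=8 even so k=7
i=0: a=14 ⇒ p=14, q=1
…
i=3: a=1 ⇒ p=315, q=22
…
i=6: a=6 ⇒ p=12614, q=881
i=7: a=3 ⇒ p=39689, q=2772
fundamental: x₁=39689, y₁=2772  (since 1575216721 − 205·7683984 = 1)
n=2: (39689,2772)∘(39689,2772) = (39689·39689+205·2772·2772, 39689·2772+2772·39689) = (3150433441,220035816)
n=3: (3150433441,220035816)∘(39689,2772) = (39689·3150433441+205·2772·220035816, 39689·220035816+2772·3150433441) = (250075105640009,17466002999676)

39689 2772
3150433441 220035816
250075105640009 17466002999676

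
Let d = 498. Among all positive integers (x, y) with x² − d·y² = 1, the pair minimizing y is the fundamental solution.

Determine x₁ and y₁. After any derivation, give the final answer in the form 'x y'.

√498 = [22; 3,6,22,6,3,44, …], period ℓ=6 (even) → k=5
a_0=22:  p_0=22·1+0=22,  q_0=22·0+1=1
a_1=3:  p_1=3·22+1=67,  q_1=3·1+0=3
a_2=6:  p_2=6·67+22=424,  q_2=6·3+1=19
a_3=22:  p_3=22·424+67=9395,  q_3=22·19+3=421
a_4=6:  p_4=6·9395+424=56794,  q_4=6·421+19=2545
a_5=3:  p_5=3·56794+9395=179777,  q_5=3·2545+421=8056
(x₁, y₁) = (179777, 8056);  179777² − 498·8056² = 1 ✓

179777 8056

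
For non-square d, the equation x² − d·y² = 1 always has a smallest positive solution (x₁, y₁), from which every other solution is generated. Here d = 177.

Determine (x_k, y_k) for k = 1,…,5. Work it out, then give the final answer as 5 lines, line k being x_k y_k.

62423 4692
7793261857 585777432
972957569736599 73131969270780
121469860743542176897 9130233834994022448
15165026233415309047146263 1139873173290531757272228

√177 = [13; 3,3,2,8,2,3,3,26, …], period ℓ=8 (even) → k=7
k=0  a_k=13  p_k/q_k = 13/1
…
k=2  a_k=3  p_k/q_k = 133/10
…
k=5  a_k=2  p_k/q_k = 5468/411
k=6  a_k=3  p_k/q_k = 18985/1427
k=7  a_k=3  p_k/q_k = 62423/4692
fundamental: x₁=62423, y₁=4692  (since 3896630929 − 177·22014864 = 1)
k=2:  x_2 = 62423·62423+177·4692·4692 = 7793261857,  y_2 = 62423·4692+4692·62423 = 585777432
k=3:  x_3 = 62423·7793261857+177·4692·585777432 = 972957569736599,  y_3 = 62423·585777432+4692·7793261857 = 73131969270780
k=4:  x_4 = 62423·972957569736599+177·4692·73131969270780 = 121469860743542176897,  y_4 = 62423·73131969270780+4692·972957569736599 = 9130233834994022448
k=5:  x_5 = 62423·121469860743542176897+177·4692·9130233834994022448 = 15165026233415309047146263,  y_5 = 62423·9130233834994022448+4692·121469860743542176897 = 1139873173290531757272228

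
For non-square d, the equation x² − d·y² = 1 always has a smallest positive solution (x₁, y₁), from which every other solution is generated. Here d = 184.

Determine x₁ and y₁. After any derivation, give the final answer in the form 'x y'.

√184 = [13; 1,1,3,2,1,2,1,2,3,1,1,26, …], period ℓ=12 (even) → k=11
step 0: (13, 1)  from 13·(1,0) + (0,1)
step 1: (14, 1)  from 1·(13,1) + (1,0)
step 2: (27, 2)  from 1·(14,1) + (13,1)
step 3: (95, 7)  from 3·(27,2) + (14,1)
…
step 5: (312, 23)  from 1·(217,16) + (95,7)
step 6: (841, 62)  from 2·(312,23) + (217,16)
step 7: (1153, 85)  from 1·(841,62) + (312,23)
step 8: (3147, 232)  from 2·(1153,85) + (841,62)
step 9: (10594, 781)  from 3·(3147,232) + (1153,85)
step 10: (13741, 1013)  from 1·(10594,781) + (3147,232)
step 11: (24335, 1794)  from 1·(13741,1013) + (10594,781)
→ (24335, 1794).  Check: 24335²=592192225, 184·1794²=592192224, difference 1.

24335 1794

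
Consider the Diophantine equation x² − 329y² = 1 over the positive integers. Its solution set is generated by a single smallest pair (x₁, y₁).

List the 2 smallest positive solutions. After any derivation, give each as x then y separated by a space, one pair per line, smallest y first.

[18; 7,4,2,1,1,4,1,1,2,4,7,36] for √329; ℓ=12 ⇒ convergent index 11
a_0=18:  p_0=18·1+0=18,  q_0=18·0+1=1
…
a_2=4:  p_2=4·127+18=526,  q_2=4·7+1=29
…
a_5=1:  p_5=1·1705+1179=2884,  q_5=1·94+65=159
…
a_8=1:  p_8=1·16125+13241=29366,  q_8=1·889+730=1619
…
a_10=4:  p_10=4·74857+29366=328794,  q_10=4·4127+1619=18127
a_11=7:  p_11=7·328794+74857=2376415,  q_11=7·18127+4127=131016
fundamental: x₁=2376415, y₁=131016  (since 5647348252225 − 329·17165192256 = 1)
n=2: (2376415,131016)∘(2376415,131016) = (2376415·2376415+329·131016·131016, 2376415·131016+131016·2376415) = (11294696504449,622696775280)

2376415 131016
11294696504449 622696775280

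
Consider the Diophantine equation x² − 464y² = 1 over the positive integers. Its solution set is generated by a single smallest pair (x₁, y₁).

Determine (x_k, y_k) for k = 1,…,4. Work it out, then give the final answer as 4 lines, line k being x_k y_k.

9801 455
192119201 8918910
3765920568201 174828473365
73819574785756801 3426987725981820

√464 → a₀=21, period (1,1,5,1,1,1,5,1,1,42); ℓ=10 even so k=9
step 0: (21, 1)  from 21·(1,0) + (0,1)
…
step 2: (43, 2)  from 1·(22,1) + (21,1)
step 3: (237, 11)  from 5·(43,2) + (22,1)
step 4: (280, 13)  from 1·(237,11) + (43,2)
step 5: (517, 24)  from 1·(280,13) + (237,11)
step 6: (797, 37)  from 1·(517,24) + (280,13)
step 7: (4502, 209)  from 5·(797,37) + (517,24)
step 8: (5299, 246)  from 1·(4502,209) + (797,37)
step 9: (9801, 455)  from 1·(5299,246) + (4502,209)
→ (9801, 455).  Check: 9801²=96059601, 464·455²=96059600, difference 1.
(x_2, y_2) = (9801·9801 + 464·455·455, 9801·455 + 455·9801) = (192119201, 8918910)
(x_3, y_3) = (9801·192119201 + 464·455·8918910, 9801·8918910 + 455·192119201) = (3765920568201, 174828473365)
(x_4, y_4) = (9801·3765920568201 + 464·455·174828473365, 9801·174828473365 + 455·3765920568201) = (73819574785756801, 3426987725981820)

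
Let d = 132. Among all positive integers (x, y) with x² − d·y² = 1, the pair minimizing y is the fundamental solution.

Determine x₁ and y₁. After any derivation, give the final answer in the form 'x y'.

23 2

√132 → a₀=11, period (2,22); ℓ=2 even so k=1
a_0=11:  p_0=11·1+0=11,  q_0=11·0+1=1
a_1=2:  p_1=2·11+1=23,  q_1=2·1+0=2
(x₁, y₁) = (23, 2);  23² − 132·2² = 1 ✓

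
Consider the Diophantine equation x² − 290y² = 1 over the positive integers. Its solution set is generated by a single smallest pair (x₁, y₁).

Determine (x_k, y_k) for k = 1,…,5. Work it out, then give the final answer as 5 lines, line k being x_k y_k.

√290 = [17; 34, …], period ℓ=1 (odd) → k=1
k=0  a_k=17  p_k/q_k = 17/1
k=1  a_k=34  p_k/q_k = 579/34
(x₁, y₁) = (579, 34);  579² − 290·34² = 1 ✓
(579+34√290)^2 = 670481 + 39372√290
(579+34√290)^3 = 776416419 + 45592742√290
(579+34√290)^4 = 899089542721 + 52796355864√290
(579+34√290)^5 = 1041144914054499 + 61138134497770√290

579 34
670481 39372
776416419 45592742
899089542721 52796355864
1041144914054499 61138134497770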